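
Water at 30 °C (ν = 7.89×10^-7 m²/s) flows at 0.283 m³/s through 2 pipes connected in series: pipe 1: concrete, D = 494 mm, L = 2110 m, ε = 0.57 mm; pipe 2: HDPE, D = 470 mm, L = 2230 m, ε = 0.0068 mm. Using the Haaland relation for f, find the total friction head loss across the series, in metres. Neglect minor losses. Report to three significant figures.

H ≈ 17.5 m

Pipe 1: V = 1.477 m/s, Re = 9.24×10^5, ε/D = 0.00115, f = 0.02064, h_1 = f(L/D)V²/2g = 9.795 m
Pipe 2: V = 1.631 m/s, Re = 9.72×10^5, ε/D = 1.45×10^-5, f = 0.01190, h_2 = f(L/D)V²/2g = 7.660 m
Series → Q common, losses add: H = Σh = 17.46 m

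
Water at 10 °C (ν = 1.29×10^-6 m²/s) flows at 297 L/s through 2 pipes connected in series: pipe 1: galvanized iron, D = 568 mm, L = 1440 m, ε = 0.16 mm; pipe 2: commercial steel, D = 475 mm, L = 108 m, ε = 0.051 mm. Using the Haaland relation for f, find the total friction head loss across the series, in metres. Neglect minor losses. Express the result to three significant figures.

H ≈ 3.29 m

Pipe 1: V = 1.172 m/s, Re = 5.16×10^5, ε/D = 2.82×10^-4, f = 0.01597, h_1 = f(L/D)V²/2g = 2.835 m
Pipe 2: V = 1.676 m/s, Re = 6.17×10^5, ε/D = 1.07×10^-4, f = 0.01403, h_2 = f(L/D)V²/2g = 0.4566 m
Series → Q common, losses add: H = Σh = 3.292 m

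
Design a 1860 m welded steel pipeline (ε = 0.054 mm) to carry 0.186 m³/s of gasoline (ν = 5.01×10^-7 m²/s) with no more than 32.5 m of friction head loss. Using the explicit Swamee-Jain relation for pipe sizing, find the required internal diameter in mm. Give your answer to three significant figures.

D ≈ 301 mm

Swamee-Jain (Type III): D = 0.66·[ε^1.25·(LQ²/(gh_f))^4.75 + ν·Q^9.4·(L/(gh_f))^5.2]^0.04
LQ²/(gh_f) = 0.2018; L/(gh_f) = 5.834
Term 1 = ε^1.25·(…)^4.75 = 2.31×10^-9; Term 2 = ν·Q^9.4·(…)^5.2 = 6.55×10^-10
D = 0.66·(2.31×10^-9 + 6.55×10^-10)^0.04 = 0.3009 m = 301 mm
Check: V = 2.62 m/s, Re = 1.57×10^6, f = 0.01420, h_f = 30.6 m ≈ 32.5 m ✓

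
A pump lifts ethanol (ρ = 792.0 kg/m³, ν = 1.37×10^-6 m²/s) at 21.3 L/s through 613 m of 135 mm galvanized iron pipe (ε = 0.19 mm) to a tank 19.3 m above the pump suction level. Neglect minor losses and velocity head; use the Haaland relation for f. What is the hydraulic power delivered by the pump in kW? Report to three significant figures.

P_hyd ≈ 5.12 kW

V = 4Q/(πD²) = 1.488 m/s; Re = 1.47×10^5; ε/D = 0.00141; f = 0.02274
h_f = f(L/D)V²/2g = 11.65 m
Total head H = z + h_f = 19.3 + 11.65 = 30.95 m
P_hyd = ρgQH = 792.0·9.81·0.0213·30.95 = 5.123 kW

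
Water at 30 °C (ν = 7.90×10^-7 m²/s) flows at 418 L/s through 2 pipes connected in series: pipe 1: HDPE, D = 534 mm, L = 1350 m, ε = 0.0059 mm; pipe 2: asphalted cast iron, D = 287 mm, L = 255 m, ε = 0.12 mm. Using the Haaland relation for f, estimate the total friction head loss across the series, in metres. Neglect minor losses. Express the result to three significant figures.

Pipe 1: V = 1.866 m/s, Re = 1.26×10^6, ε/D = 1.10×10^-5, f = 0.01138, h_1 = f(L/D)V²/2g = 5.109 m
Pipe 2: V = 6.461 m/s, Re = 2.35×10^6, ε/D = 4.18×10^-4, f = 0.01630, h_2 = f(L/D)V²/2g = 30.82 m
Series → Q common, losses add: H = Σh = 35.93 m

H ≈ 35.9 m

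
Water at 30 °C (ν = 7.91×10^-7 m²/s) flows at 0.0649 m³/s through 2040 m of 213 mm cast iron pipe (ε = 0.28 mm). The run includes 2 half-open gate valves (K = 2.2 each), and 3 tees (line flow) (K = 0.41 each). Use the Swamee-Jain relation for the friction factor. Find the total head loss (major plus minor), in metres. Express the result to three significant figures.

V = 4Q/(πD²) = 1.821 m/s; V²/2g = 0.1691 m
Re = 4.90×10^5, ε/D = 0.00131 → f = 0.02163 (Swamee-Jain)
Major: h_f = f(L/D)·V²/2g = 0.02163·9577·0.1691 = 35.03 m
Minor: ΣK = 5.63; h_m = ΣK·V²/2g = 0.9519 m
Total H_L = 35.03 + 0.9519 = 35.99 m

H_L ≈ 36.0 m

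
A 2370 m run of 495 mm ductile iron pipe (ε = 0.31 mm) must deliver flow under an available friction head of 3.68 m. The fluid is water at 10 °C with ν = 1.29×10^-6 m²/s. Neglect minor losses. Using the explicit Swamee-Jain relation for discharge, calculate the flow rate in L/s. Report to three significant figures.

Swamee-Jain (Type II): Q = -0.965·√(gD⁵h_f/L)·ln[ε/(3.7D) + √(3.17ν²L/(gD³h_f))]
√(gD⁵h_f/L) = √(9.81·0.495⁵·3.68/2370) = 0.02128
ε/(3.7D) = 1.69×10^-4; √(3.17ν²L/(gD³h_f)) = 5.34×10^-5
Q = -0.965·0.02128·ln(2.227×10^-4) = 0.1727 m³/s
Check: V = 0.897 m/s, Re = 3.44×10^5, f = 0.01887, h_f = 3.71 m ≈ 3.68 m ✓

Q ≈ 173 L/s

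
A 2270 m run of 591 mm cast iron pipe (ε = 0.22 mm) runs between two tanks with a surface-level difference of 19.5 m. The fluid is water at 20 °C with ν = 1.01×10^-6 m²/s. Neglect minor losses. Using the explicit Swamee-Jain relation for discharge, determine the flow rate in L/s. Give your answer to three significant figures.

Swamee-Jain (Type II): Q = -0.965·√(gD⁵h_f/L)·ln[ε/(3.7D) + √(3.17ν²L/(gD³h_f))]
√(gD⁵h_f/L) = √(9.81·0.591⁵·19.5/2270) = 0.07795
ε/(3.7D) = 1.01×10^-4; √(3.17ν²L/(gD³h_f)) = 1.36×10^-5
Q = -0.965·0.07795·ln(1.142×10^-4) = 0.6828 m³/s
Check: V = 2.49 m/s, Re = 1.46×10^6, f = 0.01617, h_f = 19.6 m ≈ 19.5 m ✓

Q ≈ 683 L/s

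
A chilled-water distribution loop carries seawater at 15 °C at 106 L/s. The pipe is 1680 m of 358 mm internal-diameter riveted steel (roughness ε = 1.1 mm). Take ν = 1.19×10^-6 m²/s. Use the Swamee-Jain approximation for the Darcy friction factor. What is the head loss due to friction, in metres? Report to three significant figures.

h_f ≈ 7.14 m

V = 4Q/(πD²) = 4·0.106/(π·0.358²) = 1.053 m/s
Re = VD/ν = 1.053·0.358/1.19×10^-6 = 3.17×10^5 → turbulent
ε/D = 1.1/358 = 0.00307
Swamee-Jain: f = 0.02690
h_f = f(L/D)V²/(2g) = 0.02690·(1680/0.358)·1.053²/(2·9.81) = 7.136 m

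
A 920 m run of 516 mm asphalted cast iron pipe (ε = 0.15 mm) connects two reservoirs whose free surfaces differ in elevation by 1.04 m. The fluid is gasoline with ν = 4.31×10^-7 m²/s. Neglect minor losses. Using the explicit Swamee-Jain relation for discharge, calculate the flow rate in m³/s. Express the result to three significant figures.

Swamee-Jain (Type II): Q = -0.965·√(gD⁵h_f/L)·ln[ε/(3.7D) + √(3.17ν²L/(gD³h_f))]
√(gD⁵h_f/L) = √(9.81·0.516⁵·1.04/920) = 0.02014
ε/(3.7D) = 7.86×10^-5; √(3.17ν²L/(gD³h_f)) = 1.97×10^-5
Q = -0.965·0.02014·ln(9.823×10^-5) = 0.1794 m³/s
Check: V = 0.858 m/s, Re = 1.03×10^6, f = 0.01565, h_f = 1.05 m ≈ 1.04 m ✓

Q ≈ 0.179 m³/s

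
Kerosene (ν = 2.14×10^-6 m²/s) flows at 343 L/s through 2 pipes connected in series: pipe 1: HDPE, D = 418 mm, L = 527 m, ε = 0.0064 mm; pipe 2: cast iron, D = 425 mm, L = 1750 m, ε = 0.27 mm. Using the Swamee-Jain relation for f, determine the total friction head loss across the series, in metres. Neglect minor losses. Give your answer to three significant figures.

Pipe 1: V = 2.499 m/s, Re = 4.88×10^5, ε/D = 1.53×10^-5, f = 0.01339, h_1 = f(L/D)V²/2g = 5.374 m
Pipe 2: V = 2.418 m/s, Re = 4.80×10^5, ε/D = 6.35×10^-4, f = 0.01860, h_2 = f(L/D)V²/2g = 22.83 m
Series → Q common, losses add: H = Σh = 28.20 m

H ≈ 28.2 m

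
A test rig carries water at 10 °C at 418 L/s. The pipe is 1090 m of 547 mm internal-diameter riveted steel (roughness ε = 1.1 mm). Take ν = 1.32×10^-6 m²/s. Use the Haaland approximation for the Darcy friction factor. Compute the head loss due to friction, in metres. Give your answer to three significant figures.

V = 4Q/(πD²) = 4·0.418/(π·0.547²) = 1.779 m/s
Re = VD/ν = 1.779·0.547/1.32×10^-6 = 7.37×10^5 → turbulent
ε/D = 1.1/547 = 0.00201
Haaland: f = 0.02372
h_f = f(L/D)V²/(2g) = 0.02372·(1090/0.547)·1.779²/(2·9.81) = 7.622 m

h_f ≈ 7.62 m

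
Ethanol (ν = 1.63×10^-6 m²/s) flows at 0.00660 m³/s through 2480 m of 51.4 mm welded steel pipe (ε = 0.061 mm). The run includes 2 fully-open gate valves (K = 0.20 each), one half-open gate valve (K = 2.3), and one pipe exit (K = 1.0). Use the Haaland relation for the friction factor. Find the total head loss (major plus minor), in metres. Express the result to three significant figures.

H_L ≈ 564 m

V = 4Q/(πD²) = 3.181 m/s; V²/2g = 0.5157 m
Re = 1.00×10^5, ε/D = 0.00119 → f = 0.02259 (Haaland)
Major: h_f = f(L/D)·V²/2g = 0.02259·48249·0.5157 = 562.0 m
Minor: ΣK = 3.70; h_m = ΣK·V²/2g = 1.908 m
Total H_L = 562.0 + 1.908 = 563.9 m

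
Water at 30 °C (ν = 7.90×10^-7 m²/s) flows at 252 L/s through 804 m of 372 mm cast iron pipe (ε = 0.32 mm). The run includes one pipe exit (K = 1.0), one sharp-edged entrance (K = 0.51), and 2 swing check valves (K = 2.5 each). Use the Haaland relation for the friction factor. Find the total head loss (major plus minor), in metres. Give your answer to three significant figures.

V = 4Q/(πD²) = 2.319 m/s; V²/2g = 0.2740 m
Re = 1.09×10^6, ε/D = 8.60×10^-4 → f = 0.01925 (Haaland)
Major: h_f = f(L/D)·V²/2g = 0.01925·2161·0.2740 = 11.40 m
Minor: ΣK = 6.51; h_m = ΣK·V²/2g = 1.784 m
Total H_L = 11.40 + 1.784 = 13.18 m

H_L ≈ 13.2 m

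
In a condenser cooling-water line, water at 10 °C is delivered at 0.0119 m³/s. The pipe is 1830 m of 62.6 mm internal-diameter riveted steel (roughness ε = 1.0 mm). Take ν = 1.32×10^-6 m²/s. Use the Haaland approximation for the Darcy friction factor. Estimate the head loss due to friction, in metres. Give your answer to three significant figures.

V = 4Q/(πD²) = 4·0.0119/(π·0.0626²) = 3.866 m/s
Re = VD/ν = 3.866·0.0626/1.32×10^-6 = 1.83×10^5 → turbulent
ε/D = 1.0/62.6 = 0.0160
Haaland: f = 0.04503
h_f = f(L/D)V²/(2g) = 0.04503·(1830/0.0626)·3.866²/(2·9.81) = 1003 m

h_f ≈ 1000 m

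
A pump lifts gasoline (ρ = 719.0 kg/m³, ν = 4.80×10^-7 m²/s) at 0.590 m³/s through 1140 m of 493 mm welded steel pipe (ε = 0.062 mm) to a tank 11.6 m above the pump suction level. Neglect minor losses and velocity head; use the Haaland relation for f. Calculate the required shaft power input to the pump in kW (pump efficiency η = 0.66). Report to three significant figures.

V = 4Q/(πD²) = 3.091 m/s; Re = 3.17×10^6; ε/D = 1.26×10^-4; f = 0.01295
h_f = f(L/D)V²/2g = 14.58 m
Total head H = z + h_f = 11.6 + 14.58 = 26.18 m
P_hyd = ρgQH = 719.0·9.81·0.590·26.18 = 109.0 kW
P_shaft = P_hyd/η = 109.0/0.66 = 165.1 kW

P_shaft ≈ 165 kW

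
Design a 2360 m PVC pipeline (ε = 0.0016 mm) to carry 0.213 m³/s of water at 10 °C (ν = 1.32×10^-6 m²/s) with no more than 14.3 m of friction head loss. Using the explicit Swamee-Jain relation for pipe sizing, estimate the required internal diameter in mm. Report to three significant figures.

Swamee-Jain (Type III): D = 0.66·[ε^1.25·(LQ²/(gh_f))^4.75 + ν·Q^9.4·(L/(gh_f))^5.2]^0.04
LQ²/(gh_f) = 0.7632; L/(gh_f) = 16.82
Term 1 = ε^1.25·(…)^4.75 = 1.58×10^-8; Term 2 = ν·Q^9.4·(…)^5.2 = 1.52×10^-6
D = 0.66·(1.58×10^-8 + 1.52×10^-6)^0.04 = 0.3864 m = 386 mm
Check: V = 1.82 m/s, Re = 5.32×10^5, f = 0.01302, h_f = 13.4 m ≈ 14.3 m ✓

D ≈ 386 mm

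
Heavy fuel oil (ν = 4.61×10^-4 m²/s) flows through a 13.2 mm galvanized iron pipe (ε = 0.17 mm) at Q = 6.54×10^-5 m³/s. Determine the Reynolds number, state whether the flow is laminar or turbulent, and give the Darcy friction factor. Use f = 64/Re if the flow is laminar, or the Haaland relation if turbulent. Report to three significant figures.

V = 4Q/(πD²) = 0.4779 m/s
Re = VD/ν = 0.4779·0.0132/4.61×10^-4 = 13.7
Re < 2300 → laminar → f = 64/Re = 4.677

Re ≈ 13.7; laminar; f = 64/Re ≈ 4.68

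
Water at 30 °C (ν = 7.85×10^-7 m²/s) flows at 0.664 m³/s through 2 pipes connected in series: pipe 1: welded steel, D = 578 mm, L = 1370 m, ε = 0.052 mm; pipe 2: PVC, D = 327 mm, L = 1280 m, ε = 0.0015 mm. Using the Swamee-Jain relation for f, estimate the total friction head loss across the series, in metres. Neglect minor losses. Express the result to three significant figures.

H ≈ 132 m

Pipe 1: V = 2.531 m/s, Re = 1.86×10^6, ε/D = 9.00×10^-5, f = 0.01275, h_1 = f(L/D)V²/2g = 9.866 m
Pipe 2: V = 7.906 m/s, Re = 3.29×10^6, ε/D = 4.59×10^-6, f = 0.009830, h_2 = f(L/D)V²/2g = 122.6 m
Series → Q common, losses add: H = Σh = 132.5 m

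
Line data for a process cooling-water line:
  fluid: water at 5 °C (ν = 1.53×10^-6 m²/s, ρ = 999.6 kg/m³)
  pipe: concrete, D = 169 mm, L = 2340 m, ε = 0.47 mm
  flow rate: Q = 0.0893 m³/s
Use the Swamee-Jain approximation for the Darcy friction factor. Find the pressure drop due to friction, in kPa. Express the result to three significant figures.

V = 4Q/(πD²) = 4·0.0893/(π·0.169²) = 3.981 m/s
Re = VD/ν = 3.981·0.169/1.53×10^-6 = 4.40×10^5 → turbulent
ε/D = 0.47/169 = 0.00278
Swamee-Jain: f = 0.02606
h_f = f(L/D)V²/(2g) = 0.02606·(2340/0.169)·3.981²/(2·9.81) = 291.5 m
Δp = ρg·h_f = 999.6·9.81·291.5 = 2858 kPa

Δp ≈ 2860 kPa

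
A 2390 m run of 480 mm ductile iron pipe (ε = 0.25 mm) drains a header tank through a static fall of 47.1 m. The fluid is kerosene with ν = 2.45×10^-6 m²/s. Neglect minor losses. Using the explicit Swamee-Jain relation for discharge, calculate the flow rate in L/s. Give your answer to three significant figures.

Q ≈ 588 L/s

Swamee-Jain (Type II): Q = -0.965·√(gD⁵h_f/L)·ln[ε/(3.7D) + √(3.17ν²L/(gD³h_f))]
√(gD⁵h_f/L) = √(9.81·0.480⁵·47.1/2390) = 0.07019
ε/(3.7D) = 1.41×10^-4; √(3.17ν²L/(gD³h_f)) = 2.98×10^-5
Q = -0.965·0.07019·ln(1.706×10^-4) = 0.5876 m³/s
Check: V = 3.25 m/s, Re = 6.36×10^5, f = 0.01771, h_f = 47.4 m ≈ 47.1 m ✓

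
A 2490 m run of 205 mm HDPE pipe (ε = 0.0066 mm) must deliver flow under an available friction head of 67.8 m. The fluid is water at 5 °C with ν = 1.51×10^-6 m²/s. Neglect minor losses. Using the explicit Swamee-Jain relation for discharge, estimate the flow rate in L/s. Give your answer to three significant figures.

Q ≈ 91.5 L/s

Swamee-Jain (Type II): Q = -0.965·√(gD⁵h_f/L)·ln[ε/(3.7D) + √(3.17ν²L/(gD³h_f))]
√(gD⁵h_f/L) = √(9.81·0.205⁵·67.8/2490) = 0.009834
ε/(3.7D) = 8.70×10^-6; √(3.17ν²L/(gD³h_f)) = 5.60×10^-5
Q = -0.965·0.009834·ln(6.474×10^-5) = 0.09153 m³/s
Check: V = 2.77 m/s, Re = 3.76×10^5, f = 0.01420, h_f = 67.6 m ≈ 67.8 m ✓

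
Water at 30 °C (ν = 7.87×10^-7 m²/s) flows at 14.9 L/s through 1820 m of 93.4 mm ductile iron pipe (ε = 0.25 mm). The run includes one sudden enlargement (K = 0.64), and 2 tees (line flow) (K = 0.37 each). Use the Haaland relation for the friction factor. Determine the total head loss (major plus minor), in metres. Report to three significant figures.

V = 4Q/(πD²) = 2.175 m/s; V²/2g = 0.2410 m
Re = 2.58×10^5, ε/D = 0.00268 → f = 0.02590 (Haaland)
Major: h_f = f(L/D)·V²/2g = 0.02590·19486·0.2410 = 121.7 m
Minor: ΣK = 1.38; h_m = ΣK·V²/2g = 0.3326 m
Total H_L = 121.7 + 0.3326 = 122.0 m

H_L ≈ 122 m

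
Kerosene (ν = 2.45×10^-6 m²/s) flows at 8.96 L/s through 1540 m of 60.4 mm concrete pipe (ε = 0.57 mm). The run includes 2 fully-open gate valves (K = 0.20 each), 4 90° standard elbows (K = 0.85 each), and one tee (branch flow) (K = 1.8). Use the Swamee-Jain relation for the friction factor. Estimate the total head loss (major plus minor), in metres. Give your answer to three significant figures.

V = 4Q/(πD²) = 3.127 m/s; V²/2g = 0.4984 m
Re = 7.71×10^4, ε/D = 0.00944 → f = 0.03827 (Swamee-Jain)
Major: h_f = f(L/D)·V²/2g = 0.03827·25497·0.4984 = 486.3 m
Minor: ΣK = 5.60; h_m = ΣK·V²/2g = 2.791 m
Total H_L = 486.3 + 2.791 = 489.1 m

H_L ≈ 489 m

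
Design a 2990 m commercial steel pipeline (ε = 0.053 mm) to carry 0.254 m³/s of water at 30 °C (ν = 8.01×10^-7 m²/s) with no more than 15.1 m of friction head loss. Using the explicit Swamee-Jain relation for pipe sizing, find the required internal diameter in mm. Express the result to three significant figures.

Swamee-Jain (Type III): D = 0.66·[ε^1.25·(LQ²/(gh_f))^4.75 + ν·Q^9.4·(L/(gh_f))^5.2]^0.04
LQ²/(gh_f) = 1.302; L/(gh_f) = 20.18
Term 1 = ε^1.25·(…)^4.75 = 1.59×10^-5; Term 2 = ν·Q^9.4·(…)^5.2 = 1.25×10^-5
D = 0.66·(1.59×10^-5 + 1.25×10^-5)^0.04 = 0.4341 m = 434 mm
Check: V = 1.72 m/s, Re = 9.30×10^5, f = 0.01390, h_f = 14.4 m ≈ 15.1 m ✓

D ≈ 434 mm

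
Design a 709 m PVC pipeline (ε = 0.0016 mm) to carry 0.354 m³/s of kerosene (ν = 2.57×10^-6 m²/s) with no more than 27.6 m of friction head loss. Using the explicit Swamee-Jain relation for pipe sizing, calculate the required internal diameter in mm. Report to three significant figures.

Swamee-Jain (Type III): D = 0.66·[ε^1.25·(LQ²/(gh_f))^4.75 + ν·Q^9.4·(L/(gh_f))^5.2]^0.04
LQ²/(gh_f) = 0.3282; L/(gh_f) = 2.619
Term 1 = ε^1.25·(…)^4.75 = 2.86×10^-10; Term 2 = ν·Q^9.4·(…)^5.2 = 2.21×10^-8
D = 0.66·(2.86×10^-10 + 2.21×10^-8)^0.04 = 0.3262 m = 326 mm
Check: V = 4.23 m/s, Re = 5.38×10^5, f = 0.01301, h_f = 25.8 m ≈ 27.6 m ✓

D ≈ 326 mm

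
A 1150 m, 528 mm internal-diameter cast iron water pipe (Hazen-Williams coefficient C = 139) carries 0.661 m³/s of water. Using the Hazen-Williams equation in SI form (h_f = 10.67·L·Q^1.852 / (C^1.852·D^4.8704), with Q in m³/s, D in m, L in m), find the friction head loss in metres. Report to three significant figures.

h_f ≈ 13.7 m

h_f = 10.67·1150·0.661^1.852 / (139^1.852·0.528^4.8704) = 13.74 m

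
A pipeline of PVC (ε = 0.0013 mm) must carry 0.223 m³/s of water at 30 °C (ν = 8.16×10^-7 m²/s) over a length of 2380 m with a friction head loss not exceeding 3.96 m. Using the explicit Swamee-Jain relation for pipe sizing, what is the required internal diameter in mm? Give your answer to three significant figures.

Swamee-Jain (Type III): D = 0.66·[ε^1.25·(LQ²/(gh_f))^4.75 + ν·Q^9.4·(L/(gh_f))^5.2]^0.04
LQ²/(gh_f) = 3.047; L/(gh_f) = 61.27
Term 1 = ε^1.25·(…)^4.75 = 8.72×10^-6; Term 2 = ν·Q^9.4·(…)^5.2 = 0.00120
D = 0.66·(8.72×10^-6 + 0.00120)^0.04 = 0.5045 m = 504 mm
Check: V = 1.12 m/s, Re = 6.90×10^5, f = 0.01242, h_f = 3.72 m ≈ 3.96 m ✓

D ≈ 504 mm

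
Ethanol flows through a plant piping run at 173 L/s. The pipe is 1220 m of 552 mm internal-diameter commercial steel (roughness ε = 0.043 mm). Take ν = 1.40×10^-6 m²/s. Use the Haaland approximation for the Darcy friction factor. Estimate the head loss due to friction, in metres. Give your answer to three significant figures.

V = 4Q/(πD²) = 4·0.173/(π·0.552²) = 0.7229 m/s
Re = VD/ν = 0.7229·0.552/1.40×10^-6 = 2.85×10^5 → turbulent
ε/D = 0.043/552 = 7.79×10^-5
Haaland: f = 0.01515
h_f = f(L/D)V²/(2g) = 0.01515·(1220/0.552)·0.7229²/(2·9.81) = 0.8918 m

h_f ≈ 0.892 m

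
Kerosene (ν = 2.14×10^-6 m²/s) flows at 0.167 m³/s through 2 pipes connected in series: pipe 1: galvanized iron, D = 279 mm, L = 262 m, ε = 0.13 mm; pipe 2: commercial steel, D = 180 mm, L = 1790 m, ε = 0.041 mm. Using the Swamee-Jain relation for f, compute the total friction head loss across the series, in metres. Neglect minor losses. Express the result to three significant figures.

H ≈ 348 m

Pipe 1: V = 2.732 m/s, Re = 3.56×10^5, ε/D = 4.66×10^-4, f = 0.01791, h_1 = f(L/D)V²/2g = 6.398 m
Pipe 2: V = 6.563 m/s, Re = 5.52×10^5, ε/D = 2.28×10^-4, f = 0.01564, h_2 = f(L/D)V²/2g = 341.5 m
Series → Q common, losses add: H = Σh = 347.9 m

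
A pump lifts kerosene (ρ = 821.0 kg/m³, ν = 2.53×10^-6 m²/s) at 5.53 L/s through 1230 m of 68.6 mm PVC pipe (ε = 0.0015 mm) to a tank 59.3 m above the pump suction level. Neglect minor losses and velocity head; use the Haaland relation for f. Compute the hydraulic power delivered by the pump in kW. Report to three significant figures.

V = 4Q/(πD²) = 1.496 m/s; Re = 4.06×10^4; ε/D = 2.19×10^-5; f = 0.02177
h_f = f(L/D)V²/2g = 44.53 m
Total head H = z + h_f = 59.3 + 44.53 = 103.8 m
P_hyd = ρgQH = 821.0·9.81·0.00553·103.8 = 4.625 kW

P_hyd ≈ 4.62 kW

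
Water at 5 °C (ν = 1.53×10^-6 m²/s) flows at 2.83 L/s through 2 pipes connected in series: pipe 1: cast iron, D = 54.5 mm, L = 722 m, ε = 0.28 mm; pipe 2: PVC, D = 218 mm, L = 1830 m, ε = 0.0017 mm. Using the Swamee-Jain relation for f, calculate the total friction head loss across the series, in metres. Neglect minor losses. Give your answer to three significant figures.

Pipe 1: V = 1.213 m/s, Re = 4.32×10^4, ε/D = 0.00514, f = 0.03304, h_1 = f(L/D)V²/2g = 32.83 m
Pipe 2: V = 0.07582 m/s, Re = 1.08×10^4, ε/D = 7.80×10^-6, f = 0.03034, h_2 = f(L/D)V²/2g = 0.07462 m
Series → Q common, losses add: H = Σh = 32.90 m

H ≈ 32.9 m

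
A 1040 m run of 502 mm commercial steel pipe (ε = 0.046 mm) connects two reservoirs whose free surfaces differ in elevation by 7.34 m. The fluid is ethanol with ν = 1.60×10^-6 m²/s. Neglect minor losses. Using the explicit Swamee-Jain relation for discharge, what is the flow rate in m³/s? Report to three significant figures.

Q ≈ 0.445 m³/s

Swamee-Jain (Type II): Q = -0.965·√(gD⁵h_f/L)·ln[ε/(3.7D) + √(3.17ν²L/(gD³h_f))]
√(gD⁵h_f/L) = √(9.81·0.502⁵·7.34/1040) = 0.04698
ε/(3.7D) = 2.48×10^-5; √(3.17ν²L/(gD³h_f)) = 3.04×10^-5
Q = -0.965·0.04698·ln(5.520×10^-5) = 0.4445 m³/s
Check: V = 2.25 m/s, Re = 7.05×10^5, f = 0.01383, h_f = 7.37 m ≈ 7.34 m ✓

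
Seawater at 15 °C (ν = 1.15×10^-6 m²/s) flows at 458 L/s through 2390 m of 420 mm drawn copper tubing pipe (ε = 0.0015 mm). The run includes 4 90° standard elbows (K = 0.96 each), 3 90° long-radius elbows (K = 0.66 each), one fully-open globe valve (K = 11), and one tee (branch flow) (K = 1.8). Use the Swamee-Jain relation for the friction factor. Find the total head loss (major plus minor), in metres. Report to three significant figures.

H_L ≈ 46.3 m

V = 4Q/(πD²) = 3.306 m/s; V²/2g = 0.5570 m
Re = 1.21×10^6, ε/D = 3.57×10^-6 → f = 0.01135 (Swamee-Jain)
Major: h_f = f(L/D)·V²/2g = 0.01135·5690·0.5570 = 35.97 m
Minor: ΣK = 18.6; h_m = ΣK·V²/2g = 10.37 m
Total H_L = 35.97 + 10.37 = 46.34 m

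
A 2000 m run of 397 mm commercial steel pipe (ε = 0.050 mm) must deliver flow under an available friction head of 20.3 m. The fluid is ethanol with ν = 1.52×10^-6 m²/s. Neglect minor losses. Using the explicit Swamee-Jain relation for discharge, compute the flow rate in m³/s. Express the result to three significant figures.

Q ≈ 0.290 m³/s

Swamee-Jain (Type II): Q = -0.965·√(gD⁵h_f/L)·ln[ε/(3.7D) + √(3.17ν²L/(gD³h_f))]
√(gD⁵h_f/L) = √(9.81·0.397⁵·20.3/2000) = 0.03134
ε/(3.7D) = 3.40×10^-5; √(3.17ν²L/(gD³h_f)) = 3.43×10^-5
Q = -0.965·0.03134·ln(6.833×10^-5) = 0.2900 m³/s
Check: V = 2.34 m/s, Re = 6.12×10^5, f = 0.01446, h_f = 20.4 m ≈ 20.3 m ✓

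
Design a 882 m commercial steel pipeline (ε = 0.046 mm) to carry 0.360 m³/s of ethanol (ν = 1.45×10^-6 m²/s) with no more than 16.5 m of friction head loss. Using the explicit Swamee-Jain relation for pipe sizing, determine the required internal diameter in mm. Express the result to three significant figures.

D ≈ 385 mm

Swamee-Jain (Type III): D = 0.66·[ε^1.25·(LQ²/(gh_f))^4.75 + ν·Q^9.4·(L/(gh_f))^5.2]^0.04
LQ²/(gh_f) = 0.7062; L/(gh_f) = 5.449
Term 1 = ε^1.25·(…)^4.75 = 7.26×10^-7; Term 2 = ν·Q^9.4·(…)^5.2 = 6.60×10^-7
D = 0.66·(7.26×10^-7 + 6.60×10^-7)^0.04 = 0.3848 m = 385 mm
Check: V = 3.10 m/s, Re = 8.22×10^5, f = 0.01401, h_f = 15.7 m ≈ 16.5 m ✓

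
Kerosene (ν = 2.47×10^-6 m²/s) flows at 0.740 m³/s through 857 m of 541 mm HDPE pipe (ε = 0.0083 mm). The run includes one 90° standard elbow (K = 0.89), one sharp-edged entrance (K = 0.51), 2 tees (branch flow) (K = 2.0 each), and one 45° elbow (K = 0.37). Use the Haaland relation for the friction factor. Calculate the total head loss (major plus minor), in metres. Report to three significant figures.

V = 4Q/(πD²) = 3.219 m/s; V²/2g = 0.5282 m
Re = 7.05×10^5, ε/D = 1.53×10^-5 → f = 0.01252 (Haaland)
Major: h_f = f(L/D)·V²/2g = 0.01252·1584·0.5282 = 10.48 m
Minor: ΣK = 5.77; h_m = ΣK·V²/2g = 3.048 m
Total H_L = 10.48 + 3.048 = 13.52 m

H_L ≈ 13.5 m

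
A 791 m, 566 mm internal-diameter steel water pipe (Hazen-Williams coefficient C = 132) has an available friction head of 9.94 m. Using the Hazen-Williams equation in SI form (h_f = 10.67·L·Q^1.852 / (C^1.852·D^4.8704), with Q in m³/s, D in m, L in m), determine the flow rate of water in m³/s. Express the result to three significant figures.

Q ≈ 0.774 m³/s

Rearranging: Q = [h_f·C^1.852·D^4.8704 / (10.67·L)]^(1/1.852)
Q = [9.94·132^1.852·0.566^4.8704 / (10.67·791)]^0.540 = 0.7745 m³/s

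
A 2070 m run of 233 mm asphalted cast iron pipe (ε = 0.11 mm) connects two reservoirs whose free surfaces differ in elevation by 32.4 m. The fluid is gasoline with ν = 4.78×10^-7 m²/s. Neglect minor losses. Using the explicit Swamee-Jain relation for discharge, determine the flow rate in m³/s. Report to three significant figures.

Swamee-Jain (Type II): Q = -0.965·√(gD⁵h_f/L)·ln[ε/(3.7D) + √(3.17ν²L/(gD³h_f))]
√(gD⁵h_f/L) = √(9.81·0.233⁵·32.4/2070) = 0.01027
ε/(3.7D) = 1.28×10^-4; √(3.17ν²L/(gD³h_f)) = 1.93×10^-5
Q = -0.965·0.01027·ln(1.469×10^-4) = 0.08746 m³/s
Check: V = 2.05 m/s, Re = 1.00×10^6, f = 0.01711, h_f = 32.6 m ≈ 32.4 m ✓

Q ≈ 0.0875 m³/s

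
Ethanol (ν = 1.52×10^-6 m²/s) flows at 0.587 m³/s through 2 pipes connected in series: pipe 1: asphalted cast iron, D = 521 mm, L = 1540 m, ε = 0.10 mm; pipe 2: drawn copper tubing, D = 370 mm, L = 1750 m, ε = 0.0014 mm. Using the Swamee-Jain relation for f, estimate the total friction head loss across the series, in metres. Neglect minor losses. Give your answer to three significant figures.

Pipe 1: V = 2.753 m/s, Re = 9.44×10^5, ε/D = 1.92×10^-4, f = 0.01473, h_1 = f(L/D)V²/2g = 16.83 m
Pipe 2: V = 5.459 m/s, Re = 1.33×10^6, ε/D = 3.78×10^-6, f = 0.01118, h_2 = f(L/D)V²/2g = 80.36 m
Series → Q common, losses add: H = Σh = 97.19 m

H ≈ 97.2 m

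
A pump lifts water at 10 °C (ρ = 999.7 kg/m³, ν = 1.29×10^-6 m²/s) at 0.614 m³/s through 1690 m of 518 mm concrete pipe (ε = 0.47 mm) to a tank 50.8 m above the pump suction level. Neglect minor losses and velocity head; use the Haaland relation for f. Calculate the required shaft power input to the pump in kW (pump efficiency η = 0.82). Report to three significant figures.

V = 4Q/(πD²) = 2.914 m/s; Re = 1.17×10^6; ε/D = 9.07×10^-4; f = 0.01946
h_f = f(L/D)V²/2g = 27.47 m
Total head H = z + h_f = 50.8 + 27.47 = 78.27 m
P_hyd = ρgQH = 999.7·9.81·0.614·78.27 = 471.3 kW
P_shaft = P_hyd/η = 471.3/0.82 = 574.8 kW

P_shaft ≈ 575 kW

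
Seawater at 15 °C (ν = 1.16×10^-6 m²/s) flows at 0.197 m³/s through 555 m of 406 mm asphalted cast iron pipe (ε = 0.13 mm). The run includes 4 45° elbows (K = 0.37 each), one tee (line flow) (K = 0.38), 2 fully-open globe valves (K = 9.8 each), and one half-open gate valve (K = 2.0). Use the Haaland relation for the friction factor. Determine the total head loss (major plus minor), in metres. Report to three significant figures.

H_L ≈ 5.39 m

V = 4Q/(πD²) = 1.522 m/s; V²/2g = 0.1180 m
Re = 5.33×10^5, ε/D = 3.20×10^-4 → f = 0.01625 (Haaland)
Major: h_f = f(L/D)·V²/2g = 0.01625·1367·0.1180 = 2.622 m
Minor: ΣK = 23.5; h_m = ΣK·V²/2g = 2.769 m
Total H_L = 2.622 + 2.769 = 5.391 m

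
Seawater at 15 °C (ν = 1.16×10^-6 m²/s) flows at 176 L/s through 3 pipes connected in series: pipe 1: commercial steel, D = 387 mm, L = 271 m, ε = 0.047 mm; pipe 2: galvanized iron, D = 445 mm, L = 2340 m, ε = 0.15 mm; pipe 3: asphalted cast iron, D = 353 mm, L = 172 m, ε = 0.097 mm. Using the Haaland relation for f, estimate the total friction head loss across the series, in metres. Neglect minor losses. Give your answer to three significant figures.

H ≈ 8.13 m

Pipe 1: V = 1.496 m/s, Re = 4.99×10^5, ε/D = 1.21×10^-4, f = 0.01450, h_1 = f(L/D)V²/2g = 1.159 m
Pipe 2: V = 1.132 m/s, Re = 4.34×10^5, ε/D = 3.37×10^-4, f = 0.01659, h_2 = f(L/D)V²/2g = 5.694 m
Pipe 3: V = 1.798 m/s, Re = 5.47×10^5, ε/D = 2.75×10^-4, f = 0.01585, h_3 = f(L/D)V²/2g = 1.273 m
Series → Q common, losses add: H = Σh = 8.127 m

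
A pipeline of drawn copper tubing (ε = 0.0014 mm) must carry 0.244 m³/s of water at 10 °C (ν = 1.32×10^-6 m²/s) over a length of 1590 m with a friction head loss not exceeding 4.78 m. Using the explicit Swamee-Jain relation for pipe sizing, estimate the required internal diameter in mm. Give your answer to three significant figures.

D ≈ 470 mm

Swamee-Jain (Type III): D = 0.66·[ε^1.25·(LQ²/(gh_f))^4.75 + ν·Q^9.4·(L/(gh_f))^5.2]^0.04
LQ²/(gh_f) = 2.019; L/(gh_f) = 33.91
Term 1 = ε^1.25·(…)^4.75 = 1.35×10^-6; Term 2 = ν·Q^9.4·(…)^5.2 = 2.09×10^-4
D = 0.66·(1.35×10^-6 + 2.09×10^-4)^0.04 = 0.4704 m = 470 mm
Check: V = 1.40 m/s, Re = 5.00×10^5, f = 0.01314, h_f = 4.46 m ≈ 4.78 m ✓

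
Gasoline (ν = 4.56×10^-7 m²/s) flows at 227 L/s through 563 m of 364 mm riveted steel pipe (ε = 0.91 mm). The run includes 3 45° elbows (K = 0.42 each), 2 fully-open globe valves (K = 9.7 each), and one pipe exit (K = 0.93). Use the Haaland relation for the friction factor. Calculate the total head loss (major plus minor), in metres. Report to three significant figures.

H_L ≈ 14.6 m

V = 4Q/(πD²) = 2.181 m/s; V²/2g = 0.2425 m
Re = 1.74×10^6, ε/D = 0.00250 → f = 0.02500 (Haaland)
Major: h_f = f(L/D)·V²/2g = 0.02500·1547·0.2425 = 9.380 m
Minor: ΣK = 21.6; h_m = ΣK·V²/2g = 5.236 m
Total H_L = 9.380 + 5.236 = 14.62 m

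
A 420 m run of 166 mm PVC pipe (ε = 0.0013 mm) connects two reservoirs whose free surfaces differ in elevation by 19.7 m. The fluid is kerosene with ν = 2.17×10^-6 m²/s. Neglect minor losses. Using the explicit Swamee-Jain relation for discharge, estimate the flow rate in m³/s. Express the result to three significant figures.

Swamee-Jain (Type II): Q = -0.965·√(gD⁵h_f/L)·ln[ε/(3.7D) + √(3.17ν²L/(gD³h_f))]
√(gD⁵h_f/L) = √(9.81·0.166⁵·19.7/420) = 0.007616
ε/(3.7D) = 2.12×10^-6; √(3.17ν²L/(gD³h_f)) = 8.42×10^-5
Q = -0.965·0.007616·ln(8.633×10^-5) = 0.06877 m³/s
Check: V = 3.18 m/s, Re = 2.43×10^5, f = 0.01504, h_f = 19.6 m ≈ 19.7 m ✓

Q ≈ 0.0688 m³/s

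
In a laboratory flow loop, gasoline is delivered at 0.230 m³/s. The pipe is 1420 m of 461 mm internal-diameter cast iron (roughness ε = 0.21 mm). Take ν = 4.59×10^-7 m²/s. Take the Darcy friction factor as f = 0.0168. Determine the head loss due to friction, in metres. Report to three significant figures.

V = 4Q/(πD²) = 4·0.230/(π·0.461²) = 1.378 m/s
h_f = f(L/D)V²/(2g) = 0.01680·(1420/0.461)·1.378²/(2·9.81) = 5.008 m

h_f ≈ 5.01 m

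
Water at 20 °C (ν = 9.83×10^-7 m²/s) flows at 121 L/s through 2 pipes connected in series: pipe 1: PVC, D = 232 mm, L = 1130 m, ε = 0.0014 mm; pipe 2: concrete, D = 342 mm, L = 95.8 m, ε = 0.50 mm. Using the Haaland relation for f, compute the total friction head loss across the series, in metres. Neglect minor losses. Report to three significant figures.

H ≈ 25.9 m

Pipe 1: V = 2.862 m/s, Re = 6.76×10^5, ε/D = 6.03×10^-6, f = 0.01247, h_1 = f(L/D)V²/2g = 25.36 m
Pipe 2: V = 1.317 m/s, Re = 4.58×10^5, ε/D = 0.00146, f = 0.02206, h_2 = f(L/D)V²/2g = 0.5465 m
Series → Q common, losses add: H = Σh = 25.91 m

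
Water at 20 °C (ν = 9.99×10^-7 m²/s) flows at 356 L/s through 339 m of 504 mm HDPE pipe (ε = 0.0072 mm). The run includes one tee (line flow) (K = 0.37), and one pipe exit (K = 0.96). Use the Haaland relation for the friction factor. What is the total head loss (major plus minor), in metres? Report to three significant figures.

H_L ≈ 1.53 m

V = 4Q/(πD²) = 1.784 m/s; V²/2g = 0.1623 m
Re = 9.00×10^5, ε/D = 1.43×10^-5 → f = 0.01204 (Haaland)
Major: h_f = f(L/D)·V²/2g = 0.01204·672.6·0.1623 = 1.314 m
Minor: ΣK = 1.33; h_m = ΣK·V²/2g = 0.2158 m
Total H_L = 1.314 + 0.2158 = 1.530 m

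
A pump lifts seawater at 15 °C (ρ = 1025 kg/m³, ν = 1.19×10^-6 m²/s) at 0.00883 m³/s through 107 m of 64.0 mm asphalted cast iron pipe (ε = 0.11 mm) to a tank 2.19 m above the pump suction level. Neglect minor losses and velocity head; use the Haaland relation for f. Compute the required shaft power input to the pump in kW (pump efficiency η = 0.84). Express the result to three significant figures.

V = 4Q/(πD²) = 2.745 m/s; Re = 1.48×10^5; ε/D = 0.00172; f = 0.02371
h_f = f(L/D)V²/2g = 15.22 m
Total head H = z + h_f = 2.19 + 15.22 = 17.41 m
P_hyd = ρgQH = 1025·9.81·0.00883·17.41 = 1.546 kW
P_shaft = P_hyd/η = 1.546/0.84 = 1.840 kW

P_shaft ≈ 1.84 kW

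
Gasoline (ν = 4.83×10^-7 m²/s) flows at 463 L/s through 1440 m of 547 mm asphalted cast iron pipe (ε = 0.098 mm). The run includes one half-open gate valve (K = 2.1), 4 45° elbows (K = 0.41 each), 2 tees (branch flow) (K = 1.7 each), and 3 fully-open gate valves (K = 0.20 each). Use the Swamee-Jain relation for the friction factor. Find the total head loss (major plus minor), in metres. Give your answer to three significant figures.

V = 4Q/(πD²) = 1.970 m/s; V²/2g = 0.1978 m
Re = 2.23×10^6, ε/D = 1.79×10^-4 → f = 0.01400 (Swamee-Jain)
Major: h_f = f(L/D)·V²/2g = 0.01400·2633·0.1978 = 7.293 m
Minor: ΣK = 7.74; h_m = ΣK·V²/2g = 1.531 m
Total H_L = 7.293 + 1.531 = 8.825 m

H_L ≈ 8.82 m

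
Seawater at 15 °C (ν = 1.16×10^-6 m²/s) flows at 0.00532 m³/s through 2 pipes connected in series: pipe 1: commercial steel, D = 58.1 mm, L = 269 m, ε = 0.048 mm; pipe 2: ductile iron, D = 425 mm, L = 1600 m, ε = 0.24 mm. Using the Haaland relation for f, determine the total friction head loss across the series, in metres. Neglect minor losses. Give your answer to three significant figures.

H ≈ 20.3 m

Pipe 1: V = 2.007 m/s, Re = 1.01×10^5, ε/D = 8.26×10^-4, f = 0.02133, h_1 = f(L/D)V²/2g = 20.27 m
Pipe 2: V = 0.03750 m/s, Re = 1.37×10^4, ε/D = 5.65×10^-4, f = 0.02919, h_2 = f(L/D)V²/2g = 0.007877 m
Series → Q common, losses add: H = Σh = 20.28 m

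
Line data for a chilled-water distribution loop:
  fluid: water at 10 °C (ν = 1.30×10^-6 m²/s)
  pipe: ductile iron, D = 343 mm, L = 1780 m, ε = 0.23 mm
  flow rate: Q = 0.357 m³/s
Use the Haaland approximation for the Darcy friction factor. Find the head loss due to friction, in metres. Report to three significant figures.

V = 4Q/(πD²) = 4·0.357/(π·0.343²) = 3.864 m/s
Re = VD/ν = 3.864·0.343/1.30×10^-6 = 1.02×10^6 → turbulent
ε/D = 0.23/343 = 6.71×10^-4
Haaland: f = 0.01824
h_f = f(L/D)V²/(2g) = 0.01824·(1780/0.343)·3.864²/(2·9.81) = 72.02 m

h_f ≈ 72.0 m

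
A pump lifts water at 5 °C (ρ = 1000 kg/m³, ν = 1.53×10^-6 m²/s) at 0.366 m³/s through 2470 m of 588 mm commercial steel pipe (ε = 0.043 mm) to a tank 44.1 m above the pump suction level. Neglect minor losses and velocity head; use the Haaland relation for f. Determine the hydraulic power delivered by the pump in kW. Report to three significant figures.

P_hyd ≈ 178 kW

V = 4Q/(πD²) = 1.348 m/s; Re = 5.18×10^5; ε/D = 7.31×10^-5; f = 0.01389
h_f = f(L/D)V²/2g = 5.402 m
Total head H = z + h_f = 44.1 + 5.402 = 49.50 m
P_hyd = ρgQH = 1000·9.81·0.366·49.50 = 177.7 kW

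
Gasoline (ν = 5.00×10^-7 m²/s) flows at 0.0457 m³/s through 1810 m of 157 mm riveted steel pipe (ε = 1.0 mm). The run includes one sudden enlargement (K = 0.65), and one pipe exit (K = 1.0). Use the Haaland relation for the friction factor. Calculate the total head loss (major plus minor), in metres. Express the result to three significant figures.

V = 4Q/(πD²) = 2.361 m/s; V²/2g = 0.2840 m
Re = 7.41×10^5, ε/D = 0.00637 → f = 0.03289 (Haaland)
Major: h_f = f(L/D)·V²/2g = 0.03289·11529·0.2840 = 107.7 m
Minor: ΣK = 1.65; h_m = ΣK·V²/2g = 0.4686 m
Total H_L = 107.7 + 0.4686 = 108.2 m

H_L ≈ 108 m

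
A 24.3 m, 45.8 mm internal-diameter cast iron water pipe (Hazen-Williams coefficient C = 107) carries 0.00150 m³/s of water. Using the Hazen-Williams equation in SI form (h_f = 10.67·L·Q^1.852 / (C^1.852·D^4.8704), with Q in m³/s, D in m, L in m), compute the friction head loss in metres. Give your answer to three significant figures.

h_f = 10.67·24.3·0.00150^1.852 / (107^1.852·0.0458^4.8704) = 0.8863 m

h_f ≈ 0.886 m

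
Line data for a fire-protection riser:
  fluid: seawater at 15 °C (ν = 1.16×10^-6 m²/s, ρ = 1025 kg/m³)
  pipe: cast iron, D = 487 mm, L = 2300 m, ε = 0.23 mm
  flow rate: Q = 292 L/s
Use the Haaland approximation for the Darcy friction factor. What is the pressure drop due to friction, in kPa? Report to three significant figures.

Δp ≈ 102 kPa

V = 4Q/(πD²) = 4·0.292/(π·0.487²) = 1.568 m/s
Re = VD/ν = 1.568·0.487/1.16×10^-6 = 6.58×10^5 → turbulent
ε/D = 0.23/487 = 4.72×10^-4
Haaland: f = 0.01720
h_f = f(L/D)V²/(2g) = 0.01720·(2300/0.487)·1.568²/(2·9.81) = 10.17 m
Δp = ρg·h_f = 1025·9.81·10.17 = 102.3 kPa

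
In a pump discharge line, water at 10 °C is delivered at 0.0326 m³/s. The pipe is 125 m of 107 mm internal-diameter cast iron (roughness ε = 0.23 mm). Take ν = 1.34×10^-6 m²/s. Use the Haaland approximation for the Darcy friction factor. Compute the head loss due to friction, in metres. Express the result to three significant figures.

V = 4Q/(πD²) = 4·0.0326/(π·0.107²) = 3.625 m/s
Re = VD/ν = 3.625·0.107/1.34×10^-6 = 2.89×10^5 → turbulent
ε/D = 0.23/107 = 0.00215
Haaland: f = 0.02445
h_f = f(L/D)V²/(2g) = 0.02445·(125/0.107)·3.625²/(2·9.81) = 19.13 m

h_f ≈ 19.1 m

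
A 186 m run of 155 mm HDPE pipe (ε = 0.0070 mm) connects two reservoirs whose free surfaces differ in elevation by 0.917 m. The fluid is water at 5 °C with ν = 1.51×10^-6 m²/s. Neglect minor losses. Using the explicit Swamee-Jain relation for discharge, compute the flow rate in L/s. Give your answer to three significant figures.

Q ≈ 17.0 L/s

Swamee-Jain (Type II): Q = -0.965·√(gD⁵h_f/L)·ln[ε/(3.7D) + √(3.17ν²L/(gD³h_f))]
√(gD⁵h_f/L) = √(9.81·0.155⁵·0.917/186) = 0.002080
ε/(3.7D) = 1.22×10^-5; √(3.17ν²L/(gD³h_f)) = 2.00×10^-4
Q = -0.965·0.002080·ln(2.125×10^-4) = 0.01697 m³/s
Check: V = 0.900 m/s, Re = 9.23×10^4, f = 0.01842, h_f = 0.912 m ≈ 0.917 m ✓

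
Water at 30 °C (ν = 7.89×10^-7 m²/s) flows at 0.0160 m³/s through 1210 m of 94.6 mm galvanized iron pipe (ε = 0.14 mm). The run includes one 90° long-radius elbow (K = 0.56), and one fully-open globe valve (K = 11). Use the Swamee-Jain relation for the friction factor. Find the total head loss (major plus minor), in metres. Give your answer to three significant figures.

V = 4Q/(πD²) = 2.276 m/s; V²/2g = 0.2641 m
Re = 2.73×10^5, ε/D = 0.00148 → f = 0.02262 (Swamee-Jain)
Major: h_f = f(L/D)·V²/2g = 0.02262·12791·0.2641 = 76.41 m
Minor: ΣK = 11.6; h_m = ΣK·V²/2g = 3.053 m
Total H_L = 76.41 + 3.053 = 79.46 m

H_L ≈ 79.5 m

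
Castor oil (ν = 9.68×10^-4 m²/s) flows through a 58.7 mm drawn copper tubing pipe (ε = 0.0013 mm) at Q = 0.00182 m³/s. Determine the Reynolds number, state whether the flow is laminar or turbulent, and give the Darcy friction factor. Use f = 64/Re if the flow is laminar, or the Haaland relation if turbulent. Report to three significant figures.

V = 4Q/(πD²) = 0.6725 m/s
Re = VD/ν = 0.6725·0.0587/9.68×10^-4 = 40.8
Re < 2300 → laminar → f = 64/Re = 1.569

Re ≈ 40.8; laminar; f = 64/Re ≈ 1.57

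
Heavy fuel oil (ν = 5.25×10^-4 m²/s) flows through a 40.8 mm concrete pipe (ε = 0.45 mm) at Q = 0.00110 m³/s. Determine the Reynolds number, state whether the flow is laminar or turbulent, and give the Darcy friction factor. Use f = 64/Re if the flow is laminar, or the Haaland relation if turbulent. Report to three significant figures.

Re ≈ 65.4; laminar; f = 64/Re ≈ 0.979

V = 4Q/(πD²) = 0.8414 m/s
Re = VD/ν = 0.8414·0.0408/5.25×10^-4 = 65.4
Re < 2300 → laminar → f = 64/Re = 0.9788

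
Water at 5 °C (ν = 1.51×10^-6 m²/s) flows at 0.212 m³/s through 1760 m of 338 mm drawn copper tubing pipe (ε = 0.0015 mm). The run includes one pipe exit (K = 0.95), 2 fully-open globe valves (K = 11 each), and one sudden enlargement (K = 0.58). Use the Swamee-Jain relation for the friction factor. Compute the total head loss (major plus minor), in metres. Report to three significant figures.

V = 4Q/(πD²) = 2.363 m/s; V²/2g = 0.2845 m
Re = 5.29×10^5, ε/D = 4.44×10^-6 → f = 0.01303 (Swamee-Jain)
Major: h_f = f(L/D)·V²/2g = 0.01303·5207·0.2845 = 19.31 m
Minor: ΣK = 23.5; h_m = ΣK·V²/2g = 6.695 m
Total H_L = 19.31 + 6.695 = 26.01 m

H_L ≈ 26.0 m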